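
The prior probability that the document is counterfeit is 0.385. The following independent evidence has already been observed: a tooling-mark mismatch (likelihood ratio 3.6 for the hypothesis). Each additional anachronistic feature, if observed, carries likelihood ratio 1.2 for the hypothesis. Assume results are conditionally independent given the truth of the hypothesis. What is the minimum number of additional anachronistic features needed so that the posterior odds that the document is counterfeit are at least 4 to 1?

4

Prior odds = 0.385/0.615 = 77/123.
Bayes factor of the evidence already in hand = 3.6.
Odds after that evidence = (77/123) × 3.6 = 462/205.
Target odds = 4.
Need 1.2ⁿ ≥ 4 ÷ (462/205) = 410/231.
1.2³ = 1.728 falls short of 410/231 but 1.2⁴ = 2.0736 reaches it, so n = 4.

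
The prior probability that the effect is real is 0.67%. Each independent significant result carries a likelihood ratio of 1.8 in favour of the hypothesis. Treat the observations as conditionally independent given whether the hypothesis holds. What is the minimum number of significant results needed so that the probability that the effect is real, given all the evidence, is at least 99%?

17

Prior odds: 0.0067 ÷ 0.9933 = 67/9933.
Likelihood ratio per significant result = 1.8.
Target posterior odds = 0.99/0.01 = 99.
Need (67/9933) × 1.8ⁿ ≥ 99, i.e. 1.8ⁿ ≥ 983367/67.
1.8¹⁶ ≈12144 falls short of 983367/67 but 1.8¹⁷ ≈21859.1 reaches it, so n = 17.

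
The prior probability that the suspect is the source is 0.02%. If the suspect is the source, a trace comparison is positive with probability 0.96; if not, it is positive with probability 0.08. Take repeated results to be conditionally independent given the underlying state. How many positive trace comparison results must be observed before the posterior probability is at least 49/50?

5

Prior odds: 0.0002 ÷ 0.9998 = 1/4999.
Likelihood ratio of a positive = 0.96/0.08 = 12.
Target odds: 0.98 ÷ 0.02 = 49.
Require 12ⁿ ≥ 49 ÷ (1/4999) = 244951.
12⁴ = 20736 falls short of 244951 but 12⁵ = 248832 reaches it, so n = 5.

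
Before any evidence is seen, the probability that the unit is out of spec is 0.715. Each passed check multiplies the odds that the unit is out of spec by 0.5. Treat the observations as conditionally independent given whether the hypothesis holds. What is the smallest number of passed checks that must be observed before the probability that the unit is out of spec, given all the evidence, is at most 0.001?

Prior odds = 0.715/0.285 = 143/57.
Likelihood ratio per passed check = 0.5.
Target posterior odds = 0.001/0.999 = 1/999.
Need (143/57) × 0.5ⁿ ≤ 1/999, i.e. 0.5ⁿ ≤ 19/47619.
0.5¹¹ = 1/2048 is still above 19/47619 but 0.5¹² = 1/4096 is at or below it, so n = 12.

12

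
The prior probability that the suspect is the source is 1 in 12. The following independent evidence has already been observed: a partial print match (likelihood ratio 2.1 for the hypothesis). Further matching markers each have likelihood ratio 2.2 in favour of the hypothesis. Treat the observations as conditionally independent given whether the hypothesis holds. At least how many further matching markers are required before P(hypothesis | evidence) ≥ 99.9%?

Prior odds = (1/12)/(11/12) = 1/11.
Bayes factor of the evidence already in hand = 2.1.
Odds after that evidence = (1/11) × 2.1 = 21/110.
Target odds = 0.999/0.001 = 999.
Need 2.2ⁿ ≥ 999 ÷ (21/110) = 36630/7.
2.2¹⁰ ≈2655.99 falls short of 36630/7 but 2.2¹¹ ≈5843.18 reaches it, so n = 11.

11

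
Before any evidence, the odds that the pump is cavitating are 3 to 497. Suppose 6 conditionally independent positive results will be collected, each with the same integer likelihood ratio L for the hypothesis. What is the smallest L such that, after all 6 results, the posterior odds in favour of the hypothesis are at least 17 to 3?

Prior odds = 3/497.
Target odds = 17/3.
Need L⁶ ≥ 17/3 ÷ (3/497) = 8449/9.
3⁶ = 729 < 8449/9 ≤ 4096 = 4⁶, so L = 4.

4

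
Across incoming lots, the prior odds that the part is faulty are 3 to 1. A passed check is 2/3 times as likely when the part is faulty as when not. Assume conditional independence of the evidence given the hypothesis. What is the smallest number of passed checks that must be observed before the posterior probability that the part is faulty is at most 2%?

13

Prior odds = 3.
Likelihood ratio per passed check = 2/3.
Target posterior odds = 0.02/0.98 = 1/49.
Need 3 × (2/3)ⁿ ≤ 1/49, i.e. (2/3)ⁿ ≤ 1/147.
(2/3)¹² = 4096/531441 is still above 1/147 but (2/3)¹³ = 8192/1594323 is at or below it, so n = 13.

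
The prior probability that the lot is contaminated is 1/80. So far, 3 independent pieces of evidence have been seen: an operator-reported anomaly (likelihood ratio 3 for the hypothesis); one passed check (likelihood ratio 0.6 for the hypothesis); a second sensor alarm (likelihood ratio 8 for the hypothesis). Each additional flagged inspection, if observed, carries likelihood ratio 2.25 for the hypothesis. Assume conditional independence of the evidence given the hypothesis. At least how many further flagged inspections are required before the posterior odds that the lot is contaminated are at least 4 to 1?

4

Prior odds = 0.0125/0.9875 = 1/79.
Combined Bayes factor of the evidence already in hand = 3 × 0.6 × 8 = 14.4.
Odds after that evidence = (1/79) × 14.4 = 72/395.
Target odds = 4.
Need 2.25ⁿ ≥ 4 ÷ (72/395) = 395/18.
2.25³ = 11.390625 falls short of 395/18 but 2.25⁴ = 25.62890625 reaches it, so n = 4.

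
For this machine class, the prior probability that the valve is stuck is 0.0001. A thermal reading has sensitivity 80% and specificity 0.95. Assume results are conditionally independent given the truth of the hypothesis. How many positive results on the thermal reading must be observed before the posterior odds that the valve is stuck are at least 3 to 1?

Prior odds = 0.0001/0.9999 = 1/9999.
False-positive rate = 1 − 0.95 = 0.05; likelihood ratio of a positive = 0.8/0.05 = 16.
Target odds = 3.
Require 16ⁿ ≥ 3 ÷ (1/9999) = 29997.
16³ = 4096 falls short of 29997 but 16⁴ = 65536 reaches it, so n = 4.

4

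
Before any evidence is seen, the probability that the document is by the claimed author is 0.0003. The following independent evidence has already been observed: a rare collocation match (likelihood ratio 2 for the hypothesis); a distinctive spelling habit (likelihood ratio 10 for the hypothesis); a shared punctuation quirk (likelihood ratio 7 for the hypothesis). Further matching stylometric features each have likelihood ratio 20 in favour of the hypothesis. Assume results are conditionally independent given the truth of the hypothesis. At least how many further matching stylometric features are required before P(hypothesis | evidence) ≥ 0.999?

4

Prior odds = 0.0003/0.9997 = 3/9997.
Combined Bayes factor of the evidence already in hand = 2 × 10 × 7 = 140.
Odds after that evidence = (3/9997) × 140 = 420/9997.
Target odds = 0.999/0.001 = 999.
Need 20ⁿ ≥ 999 ÷ (420/9997) = 3329001/140.
20³ = 8000 falls short of 3329001/140 but 20⁴ = 160000 reaches it, so n = 4.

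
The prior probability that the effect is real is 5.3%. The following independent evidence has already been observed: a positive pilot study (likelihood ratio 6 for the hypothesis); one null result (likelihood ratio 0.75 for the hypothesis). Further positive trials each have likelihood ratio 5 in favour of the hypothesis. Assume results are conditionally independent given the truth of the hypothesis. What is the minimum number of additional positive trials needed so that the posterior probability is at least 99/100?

Prior odds = 0.053/0.947 = 53/947.
Combined Bayes factor of the evidence already in hand = 6 × 0.75 = 4.5.
Odds after that evidence = (53/947) × 4.5 = 477/1894.
Target odds = 0.99/0.01 = 99.
Need 5ⁿ ≥ 99 ÷ (477/1894) = 20834/53.
5³ = 125 falls short of 20834/53 but 5⁴ = 625 reaches it, so n = 4.

4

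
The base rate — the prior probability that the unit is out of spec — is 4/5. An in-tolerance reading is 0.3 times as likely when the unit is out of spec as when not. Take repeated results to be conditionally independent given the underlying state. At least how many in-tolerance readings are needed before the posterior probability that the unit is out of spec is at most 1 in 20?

4

Prior odds: 0.8 ÷ 0.2 = 4.
Likelihood ratio per in-tolerance reading = 0.3.
Target odds: 0.05 ÷ 0.95 = 1/19.
Require 0.3ⁿ ≤ 1/19 ÷ 4 = 1/76.
0.3³ = 0.027 is still above 1/76 but 0.3⁴ = 0.0081 is at or below it, so n = 4.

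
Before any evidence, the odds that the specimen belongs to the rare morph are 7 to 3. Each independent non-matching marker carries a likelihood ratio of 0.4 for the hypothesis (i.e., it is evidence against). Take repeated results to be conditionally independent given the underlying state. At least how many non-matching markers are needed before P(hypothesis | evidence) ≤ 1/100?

Prior odds = 7/3.
Likelihood ratio per non-matching marker = 0.4.
Target posterior odds = 0.01/0.99 = 1/99.
Need (7/3) × 0.4ⁿ ≤ 1/99, i.e. 0.4ⁿ ≤ 1/231.
0.4⁵ = 0.01024 is still above 1/231 but 0.4⁶ = 64/15625 is at or below it, so n = 6.

6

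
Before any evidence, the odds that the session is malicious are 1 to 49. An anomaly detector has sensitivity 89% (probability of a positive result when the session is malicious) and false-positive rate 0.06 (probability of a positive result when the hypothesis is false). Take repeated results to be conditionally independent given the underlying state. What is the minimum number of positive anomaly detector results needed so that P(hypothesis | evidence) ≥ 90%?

Prior odds = 1/49.
Likelihood ratio of a positive result = 0.89/0.06 = 89/6.
Target posterior odds = 0.9/0.1 = 9.
Require (89/6)ⁿ ≥ 9 ÷ (1/49) = 441.
(89/6)² = 7921/36 falls short of 441 but (89/6)³ = 704969/216 reaches it, so n = 3.

3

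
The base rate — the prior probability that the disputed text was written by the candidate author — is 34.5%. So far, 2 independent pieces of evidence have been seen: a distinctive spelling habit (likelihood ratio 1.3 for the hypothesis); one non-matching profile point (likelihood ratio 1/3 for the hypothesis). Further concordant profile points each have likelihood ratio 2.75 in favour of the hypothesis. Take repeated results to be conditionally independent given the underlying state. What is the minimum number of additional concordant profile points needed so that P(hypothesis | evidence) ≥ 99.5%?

Prior odds = 0.345/0.655 = 69/131.
Combined Bayes factor of the evidence already in hand = 1.3 × (1/3) = 13/30.
Odds after that evidence = (69/131) × 13/30 = 299/1310.
Target odds = 0.995/0.005 = 199.
Need 2.75ⁿ ≥ 199 ÷ (299/1310) = 260690/299.
2.75⁶ = 1771561/4096 falls short of 260690/299 but 2.75⁷ = 19487171/16384 reaches it, so n = 7.

7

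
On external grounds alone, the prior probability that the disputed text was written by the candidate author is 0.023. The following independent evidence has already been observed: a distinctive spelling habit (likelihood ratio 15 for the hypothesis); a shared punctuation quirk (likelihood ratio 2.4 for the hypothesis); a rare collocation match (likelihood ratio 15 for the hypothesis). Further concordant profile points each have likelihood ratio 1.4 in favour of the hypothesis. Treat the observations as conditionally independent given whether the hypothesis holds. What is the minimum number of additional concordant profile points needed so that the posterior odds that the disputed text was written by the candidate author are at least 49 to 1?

5

Prior odds = 0.023/0.977 = 23/977.
Combined Bayes factor of the evidence already in hand = 15 × 2.4 × 15 = 540.
Odds after that evidence = (23/977) × 540 = 12420/977.
Target odds = 49.
Need 1.4ⁿ ≥ 49 ÷ (12420/977) = 47873/12420.
1.4⁴ = 3.8416 falls short of 47873/12420 but 1.4⁵ = 5.37824 reaches it, so n = 5.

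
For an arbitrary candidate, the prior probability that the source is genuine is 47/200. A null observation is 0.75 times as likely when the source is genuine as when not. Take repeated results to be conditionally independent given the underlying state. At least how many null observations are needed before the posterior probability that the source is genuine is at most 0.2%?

Prior odds = 0.235/0.765 = 47/153.
Likelihood ratio per null observation = 0.75.
Target posterior odds = 0.002/0.998 = 1/499.
Need (47/153) × 0.75ⁿ ≤ 1/499, i.e. 0.75ⁿ ≤ 153/23453.
0.75¹⁷ ≈0.00751695 is still above 153/23453 but 0.75¹⁸ ≈0.00563771 is at or below it, so n = 18.

18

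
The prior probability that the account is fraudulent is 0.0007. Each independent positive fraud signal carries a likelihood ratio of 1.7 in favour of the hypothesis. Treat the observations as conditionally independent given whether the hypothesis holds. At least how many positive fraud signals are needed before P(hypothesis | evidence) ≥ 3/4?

Prior odds: 0.0007 ÷ 0.9993 = 7/9993.
Likelihood ratio per positive fraud signal = 1.7.
Target odds: 0.75 ÷ 0.25 = 3.
Need (7/9993) × 1.7ⁿ ≥ 3, i.e. 1.7ⁿ ≥ 29979/7.
1.7¹⁵ ≈2862.42 falls short of 29979/7 but 1.7¹⁶ ≈4866.12 reaches it, so n = 16.

16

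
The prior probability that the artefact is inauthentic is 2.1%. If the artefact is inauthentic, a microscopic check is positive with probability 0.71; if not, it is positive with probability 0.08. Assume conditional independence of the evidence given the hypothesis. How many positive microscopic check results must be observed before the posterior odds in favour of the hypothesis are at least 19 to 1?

Prior odds = 0.021/0.979 = 21/979.
Likelihood ratio of a positive = 0.71/0.08 = 8.875.
Target odds = 19.
Need (21/979) × 8.875ⁿ ≥ 19, i.e. 8.875ⁿ ≥ 18601/21.
8.875³ = 357911/512 falls short of 18601/21 but 8.875⁴ = 25411681/4096 reaches it, so n = 4.

4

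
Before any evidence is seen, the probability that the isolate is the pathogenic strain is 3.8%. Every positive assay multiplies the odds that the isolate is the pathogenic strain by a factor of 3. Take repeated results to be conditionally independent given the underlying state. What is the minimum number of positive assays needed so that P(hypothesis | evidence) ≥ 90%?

Prior odds: 0.038 ÷ 0.962 = 19/481.
Likelihood ratio per positive assay = 3.
Target odds: 0.9 ÷ 0.1 = 9.
Need (19/481) × 3ⁿ ≥ 9, i.e. 3ⁿ ≥ 4329/19.
3⁴ = 81 falls short of 4329/19 but 3⁵ = 243 reaches it, so n = 5.

5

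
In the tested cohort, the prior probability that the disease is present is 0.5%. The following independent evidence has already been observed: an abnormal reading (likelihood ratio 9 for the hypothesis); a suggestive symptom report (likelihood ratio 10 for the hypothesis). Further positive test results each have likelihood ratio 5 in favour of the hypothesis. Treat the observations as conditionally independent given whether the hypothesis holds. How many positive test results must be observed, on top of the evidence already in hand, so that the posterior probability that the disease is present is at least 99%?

4

Prior odds = 0.005/0.995 = 1/199.
Combined Bayes factor of the evidence already in hand = 9 × 10 = 90.
Odds after that evidence = (1/199) × 90 = 90/199.
Target odds = 0.99/0.01 = 99.
Need 5ⁿ ≥ 99 ÷ (90/199) = 218.9.
5³ = 125 falls short of 218.9 but 5⁴ = 625 reaches it, so n = 4.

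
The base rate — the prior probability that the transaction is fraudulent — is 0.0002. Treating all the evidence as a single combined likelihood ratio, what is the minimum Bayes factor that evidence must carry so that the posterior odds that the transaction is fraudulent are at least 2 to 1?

9998

Prior odds = 0.0002/0.9998 = 1/4999.
Target odds = 2.
Required Bayes factor = 2 ÷ (1/4999) = 9998.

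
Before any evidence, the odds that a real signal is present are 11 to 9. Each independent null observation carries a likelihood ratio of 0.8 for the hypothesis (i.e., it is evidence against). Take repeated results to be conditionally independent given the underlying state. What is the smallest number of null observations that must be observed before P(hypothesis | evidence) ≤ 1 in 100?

Prior odds = 11/9.
Likelihood ratio per null observation = 0.8.
Target odds: 0.01 ÷ 0.99 = 1/99.
Need (11/9) × 0.8ⁿ ≤ 1/99, i.e. 0.8ⁿ ≤ 1/121.
0.8²¹ ≈0.00922337 is still above 1/121 but 0.8²² ≈0.0073787 is at or below it, so n = 22.

22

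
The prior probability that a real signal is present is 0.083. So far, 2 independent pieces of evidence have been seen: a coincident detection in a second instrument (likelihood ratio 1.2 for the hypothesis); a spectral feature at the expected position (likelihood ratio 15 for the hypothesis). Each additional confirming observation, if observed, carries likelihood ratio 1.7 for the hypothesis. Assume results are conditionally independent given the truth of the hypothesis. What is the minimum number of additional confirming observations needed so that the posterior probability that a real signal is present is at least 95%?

Prior odds = 0.083/0.917 = 83/917.
Combined Bayes factor of the evidence already in hand = 1.2 × 15 = 18.
Odds after that evidence = (83/917) × 18 = 1494/917.
Target odds = 0.95/0.05 = 19.
Need 1.7ⁿ ≥ 19 ÷ (1494/917) = 17423/1494.
1.7⁴ = 8.3521 falls short of 17423/1494 but 1.7⁵ = 1419857/100000 reaches it, so n = 5.

5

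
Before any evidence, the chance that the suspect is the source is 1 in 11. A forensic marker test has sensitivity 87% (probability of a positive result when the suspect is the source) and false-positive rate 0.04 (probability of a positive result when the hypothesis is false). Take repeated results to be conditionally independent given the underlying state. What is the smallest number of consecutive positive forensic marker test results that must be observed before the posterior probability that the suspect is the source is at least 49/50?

Prior odds = (1/11)/(10/11) = 0.1.
Likelihood ratio of a positive result = 0.87/0.04 = 21.75.
Target posterior odds = 0.98/0.02 = 49.
Need 0.1 × 21.75ⁿ ≥ 49, i.e. 21.75ⁿ ≥ 490.
21.75² = 473.0625 falls short of 490 but 21.75³ = 658503/64 reaches it, so n = 3.

3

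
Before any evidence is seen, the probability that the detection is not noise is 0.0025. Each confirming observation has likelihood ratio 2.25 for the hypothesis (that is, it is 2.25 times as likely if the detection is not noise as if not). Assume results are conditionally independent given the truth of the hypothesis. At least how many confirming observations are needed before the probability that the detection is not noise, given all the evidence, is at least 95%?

Prior odds = 0.0025/0.9975 = 1/399.
Likelihood ratio per confirming observation = 2.25.
Target odds: 0.95 ÷ 0.05 = 19.
Require 2.25ⁿ ≥ 19 ÷ (1/399) = 7581.
2.25¹¹ ≈7481.83 falls short of 7581 but 2.25¹² ≈16834.1 reaches it, so n = 12.

12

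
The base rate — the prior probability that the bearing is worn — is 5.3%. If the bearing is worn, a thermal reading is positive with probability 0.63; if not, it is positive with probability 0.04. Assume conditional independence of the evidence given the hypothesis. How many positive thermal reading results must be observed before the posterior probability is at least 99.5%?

Prior odds = 0.053/0.947 = 53/947.
Likelihood ratio of a positive = 0.63/0.04 = 15.75.
Target odds: 0.995 ÷ 0.005 = 199.
Require 15.75ⁿ ≥ 199 ÷ (53/947) = 188453/53.
15.75² = 248.0625 falls short of 188453/53 but 15.75³ = 3906.984375 reaches it, so n = 3.

3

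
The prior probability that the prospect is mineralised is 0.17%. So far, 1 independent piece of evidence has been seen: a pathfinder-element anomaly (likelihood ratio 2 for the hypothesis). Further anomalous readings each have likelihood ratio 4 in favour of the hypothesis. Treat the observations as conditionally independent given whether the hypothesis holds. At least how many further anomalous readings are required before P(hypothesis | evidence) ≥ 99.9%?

Prior odds = 0.0017/0.9983 = 17/9983.
Bayes factor of the evidence already in hand = 2.
Odds after that evidence = (17/9983) × 2 = 34/9983.
Target odds = 0.999/0.001 = 999.
Need 4ⁿ ≥ 999 ÷ (34/9983) = 9973017/34.
4⁹ = 262144 falls short of 9973017/34 but 4¹⁰ = 1048576 reaches it, so n = 10.

10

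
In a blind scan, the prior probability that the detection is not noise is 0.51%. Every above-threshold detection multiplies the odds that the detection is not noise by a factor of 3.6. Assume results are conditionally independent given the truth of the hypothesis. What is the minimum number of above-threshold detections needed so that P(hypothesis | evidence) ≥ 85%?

6

Prior odds: 0.0051 ÷ 0.9949 = 51/9949.
Likelihood ratio per above-threshold detection = 3.6.
Target posterior odds = 0.85/0.15 = 17/3.
Require 3.6ⁿ ≥ 17/3 ÷ (51/9949) = 9949/9.
3.6⁵ = 604.66176 falls short of 9949/9 but 3.6⁶ = 34012224/15625 reaches it, so n = 6.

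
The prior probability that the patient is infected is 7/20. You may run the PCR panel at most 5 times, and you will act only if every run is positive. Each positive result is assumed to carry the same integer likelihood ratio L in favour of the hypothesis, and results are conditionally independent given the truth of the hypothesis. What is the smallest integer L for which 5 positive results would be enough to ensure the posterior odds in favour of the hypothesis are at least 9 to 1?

Prior odds = 0.35/0.65 = 7/13.
Target odds = 9.
Need L⁵ ≥ 9 ÷ (7/13) = 117/7.
1⁵ = 1 < 117/7 ≤ 32 = 2⁵, so L = 2.

2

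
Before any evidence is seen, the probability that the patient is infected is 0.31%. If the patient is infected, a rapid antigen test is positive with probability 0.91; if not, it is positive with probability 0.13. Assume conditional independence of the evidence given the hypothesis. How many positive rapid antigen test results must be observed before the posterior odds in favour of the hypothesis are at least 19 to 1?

5

Prior odds = 0.0031/0.9969 = 31/9969.
Likelihood ratio of a positive = 0.91/0.13 = 7.
Target odds = 19.
Require 7ⁿ ≥ 19 ÷ (31/9969) = 189411/31.
7⁴ = 2401 falls short of 189411/31 but 7⁵ = 16807 reaches it, so n = 5.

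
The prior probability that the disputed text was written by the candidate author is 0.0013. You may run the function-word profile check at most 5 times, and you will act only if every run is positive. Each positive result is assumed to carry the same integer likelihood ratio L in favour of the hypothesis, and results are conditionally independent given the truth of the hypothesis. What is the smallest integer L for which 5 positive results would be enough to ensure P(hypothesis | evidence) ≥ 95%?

Prior odds = 0.0013/0.9987 = 13/9987.
Target odds = 0.95/0.05 = 19.
Need L⁵ ≥ 19 ÷ (13/9987) = 189753/13.
6⁵ = 7776 < 189753/13 ≤ 16807 = 7⁵, so L = 7.

7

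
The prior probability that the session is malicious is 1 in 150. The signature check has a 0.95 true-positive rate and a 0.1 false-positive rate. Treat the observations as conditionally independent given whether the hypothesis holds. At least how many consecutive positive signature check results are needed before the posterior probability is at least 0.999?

Prior odds: (1/150) ÷ (149/150) = 1/149.
Likelihood ratio of a positive result = 0.95/0.1 = 9.5.
Target posterior odds = 0.999/0.001 = 999.
Require 9.5ⁿ ≥ 999 ÷ (1/149) = 148851.
9.5⁵ = 77378.09375 falls short of 148851 but 9.5⁶ = 47045881/64 reaches it, so n = 6.

6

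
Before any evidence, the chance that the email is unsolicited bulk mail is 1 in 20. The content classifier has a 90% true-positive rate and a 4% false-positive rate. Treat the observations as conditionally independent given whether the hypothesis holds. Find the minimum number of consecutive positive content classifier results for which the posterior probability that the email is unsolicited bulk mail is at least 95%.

2

Prior odds = 0.05/0.95 = 1/19.
Likelihood ratio of a positive result = 0.9/0.04 = 22.5.
Target odds: 0.95 ÷ 0.05 = 19.
Require 22.5ⁿ ≥ 19 ÷ (1/19) = 361.
22.5¹ = 22.5 falls short of 361 but 22.5² = 506.25 reaches it, so n = 2.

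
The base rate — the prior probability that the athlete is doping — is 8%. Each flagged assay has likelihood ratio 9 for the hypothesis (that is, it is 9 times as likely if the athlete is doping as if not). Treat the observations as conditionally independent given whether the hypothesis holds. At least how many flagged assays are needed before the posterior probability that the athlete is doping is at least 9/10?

3

Prior odds = 0.08/0.92 = 2/23.
Likelihood ratio per flagged assay = 9.
Target odds: 0.9 ÷ 0.1 = 9.
Need (2/23) × 9ⁿ ≥ 9, i.e. 9ⁿ ≥ 103.5.
9² = 81 falls short of 103.5 but 9³ = 729 reaches it, so n = 3.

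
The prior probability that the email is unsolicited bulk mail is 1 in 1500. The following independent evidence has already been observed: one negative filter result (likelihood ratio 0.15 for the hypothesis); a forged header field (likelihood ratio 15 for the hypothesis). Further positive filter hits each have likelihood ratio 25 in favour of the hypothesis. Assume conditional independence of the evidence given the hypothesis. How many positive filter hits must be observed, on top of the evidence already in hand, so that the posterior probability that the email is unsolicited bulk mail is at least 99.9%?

Prior odds = (1/1500)/(1499/1500) = 1/1499.
Combined Bayes factor of the evidence already in hand = 0.15 × 15 = 2.25.
Odds after that evidence = (1/1499) × 2.25 = 9/5996.
Target odds = 0.999/0.001 = 999.
Need 25ⁿ ≥ 999 ÷ (9/5996) = 665556.
25⁴ = 390625 falls short of 665556 but 25⁵ = 9765625 reaches it, so n = 5.

5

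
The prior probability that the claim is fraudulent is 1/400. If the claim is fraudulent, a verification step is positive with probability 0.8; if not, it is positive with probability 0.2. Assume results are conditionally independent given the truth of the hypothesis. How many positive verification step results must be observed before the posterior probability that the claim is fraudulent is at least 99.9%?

Prior odds = 0.0025/0.9975 = 1/399.
Likelihood ratio of a positive = 0.8/0.2 = 4.
Target posterior odds = 0.999/0.001 = 999.
Need (1/399) × 4ⁿ ≥ 999, i.e. 4ⁿ ≥ 398601.
4⁹ = 262144 falls short of 398601 but 4¹⁰ = 1048576 reaches it, so n = 10.

10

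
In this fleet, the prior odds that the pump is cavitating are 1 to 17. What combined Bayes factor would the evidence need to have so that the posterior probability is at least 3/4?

51

Prior odds = 1/17.
Target odds = 0.75/0.25 = 3.
Required Bayes factor = 3 ÷ (1/17) = 51.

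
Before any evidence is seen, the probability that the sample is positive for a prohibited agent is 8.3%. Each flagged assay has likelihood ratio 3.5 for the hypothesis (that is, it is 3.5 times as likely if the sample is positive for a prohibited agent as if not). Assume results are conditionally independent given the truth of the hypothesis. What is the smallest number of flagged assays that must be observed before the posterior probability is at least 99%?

Prior odds = 0.083/0.917 = 83/917.
Likelihood ratio per flagged assay = 3.5.
Target odds: 0.99 ÷ 0.01 = 99.
Need (83/917) × 3.5ⁿ ≥ 99, i.e. 3.5ⁿ ≥ 90783/83.
3.5⁵ = 525.21875 falls short of 90783/83 but 3.5⁶ = 1838.265625 reaches it, so n = 6.

6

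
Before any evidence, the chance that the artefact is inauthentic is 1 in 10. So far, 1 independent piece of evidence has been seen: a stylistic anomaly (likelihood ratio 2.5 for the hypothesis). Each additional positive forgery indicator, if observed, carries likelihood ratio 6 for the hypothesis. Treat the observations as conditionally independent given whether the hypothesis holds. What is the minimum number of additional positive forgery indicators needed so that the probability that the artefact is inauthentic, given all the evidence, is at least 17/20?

Prior odds = 0.1/0.9 = 1/9.
Bayes factor of the evidence already in hand = 2.5.
Odds after that evidence = (1/9) × 2.5 = 5/18.
Target odds = 0.85/0.15 = 17/3.
Need 6ⁿ ≥ 17/3 ÷ (5/18) = 20.4.
6¹ = 6 falls short of 20.4 but 6² = 36 reaches it, so n = 2.

2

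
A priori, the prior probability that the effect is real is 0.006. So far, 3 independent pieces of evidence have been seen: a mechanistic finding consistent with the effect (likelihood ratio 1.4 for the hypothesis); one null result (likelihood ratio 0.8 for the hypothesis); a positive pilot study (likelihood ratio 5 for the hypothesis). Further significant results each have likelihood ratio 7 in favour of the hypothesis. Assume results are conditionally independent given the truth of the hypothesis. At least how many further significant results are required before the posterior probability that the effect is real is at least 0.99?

5

Prior odds = 0.006/0.994 = 3/497.
Combined Bayes factor of the evidence already in hand = 1.4 × 0.8 × 5 = 5.6.
Odds after that evidence = (3/497) × 5.6 = 12/355.
Target odds = 0.99/0.01 = 99.
Need 7ⁿ ≥ 99 ÷ (12/355) = 2928.75.
7⁴ = 2401 falls short of 2928.75 but 7⁵ = 16807 reaches it, so n = 5.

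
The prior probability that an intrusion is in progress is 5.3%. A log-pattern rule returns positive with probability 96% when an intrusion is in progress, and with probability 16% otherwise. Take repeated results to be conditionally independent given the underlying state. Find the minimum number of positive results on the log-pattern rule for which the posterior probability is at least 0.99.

5

Prior odds: 0.053 ÷ 0.947 = 53/947.
Likelihood ratio of a positive result = 0.96/0.16 = 6.
Target posterior odds = 0.99/0.01 = 99.
Require 6ⁿ ≥ 99 ÷ (53/947) = 93753/53.
6⁴ = 1296 falls short of 93753/53 but 6⁵ = 7776 reaches it, so n = 5.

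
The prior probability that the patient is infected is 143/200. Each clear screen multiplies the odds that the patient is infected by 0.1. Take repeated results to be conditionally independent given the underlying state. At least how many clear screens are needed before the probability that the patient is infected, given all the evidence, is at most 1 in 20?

2

Prior odds: 0.715 ÷ 0.285 = 143/57.
Likelihood ratio per clear screen = 0.1.
Target posterior odds = 0.05/0.95 = 1/19.
Need (143/57) × 0.1ⁿ ≤ 1/19, i.e. 0.1ⁿ ≤ 3/143.
0.1¹ = 0.1 is still above 3/143 but 0.1² = 0.01 is at or below it, so n = 2.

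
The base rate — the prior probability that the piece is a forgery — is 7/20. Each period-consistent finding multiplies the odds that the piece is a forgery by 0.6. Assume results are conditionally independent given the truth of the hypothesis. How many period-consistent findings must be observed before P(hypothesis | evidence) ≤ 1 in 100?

Prior odds: 0.35 ÷ 0.65 = 7/13.
Likelihood ratio per period-consistent finding = 0.6.
Target odds: 0.01 ÷ 0.99 = 1/99.
Need (7/13) × 0.6ⁿ ≤ 1/99, i.e. 0.6ⁿ ≤ 13/693.
0.6⁷ = 2187/78125 is still above 13/693 but 0.6⁸ = 6561/390625 is at or below it, so n = 8.

8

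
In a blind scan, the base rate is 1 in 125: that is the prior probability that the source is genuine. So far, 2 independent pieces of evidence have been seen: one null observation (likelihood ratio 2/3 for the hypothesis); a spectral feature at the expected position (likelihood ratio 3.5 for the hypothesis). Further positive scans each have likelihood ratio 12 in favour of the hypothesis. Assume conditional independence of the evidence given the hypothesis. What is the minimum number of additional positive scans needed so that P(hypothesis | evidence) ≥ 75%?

3

Prior odds = 0.008/0.992 = 1/124.
Combined Bayes factor of the evidence already in hand = (2/3) × 3.5 = 7/3.
Odds after that evidence = (1/124) × 7/3 = 7/372.
Target odds = 0.75/0.25 = 3.
Need 12ⁿ ≥ 3 ÷ (7/372) = 1116/7.
12² = 144 falls short of 1116/7 but 12³ = 1728 reaches it, so n = 3.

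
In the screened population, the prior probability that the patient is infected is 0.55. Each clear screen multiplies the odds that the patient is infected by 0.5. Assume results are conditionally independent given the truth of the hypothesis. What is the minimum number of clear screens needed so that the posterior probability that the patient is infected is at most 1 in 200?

8

Prior odds: 0.55 ÷ 0.45 = 11/9.
Likelihood ratio per clear screen = 0.5.
Target odds: 0.005 ÷ 0.995 = 1/199.
Need (11/9) × 0.5ⁿ ≤ 1/199, i.e. 0.5ⁿ ≤ 9/2189.
0.5⁷ = 0.0078125 is still above 9/2189 but 0.5⁸ = 0.00390625 is at or below it, so n = 8.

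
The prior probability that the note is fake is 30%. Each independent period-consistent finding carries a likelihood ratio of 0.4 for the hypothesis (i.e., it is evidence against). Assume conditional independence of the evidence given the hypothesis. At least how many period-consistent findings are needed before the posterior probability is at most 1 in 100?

5

Prior odds: 0.3 ÷ 0.7 = 3/7.
Likelihood ratio per period-consistent finding = 0.4.
Target posterior odds = 0.01/0.99 = 1/99.
Need (3/7) × 0.4ⁿ ≤ 1/99, i.e. 0.4ⁿ ≤ 7/297.
0.4⁴ = 0.0256 is still above 7/297 but 0.4⁵ = 0.01024 is at or below it, so n = 5.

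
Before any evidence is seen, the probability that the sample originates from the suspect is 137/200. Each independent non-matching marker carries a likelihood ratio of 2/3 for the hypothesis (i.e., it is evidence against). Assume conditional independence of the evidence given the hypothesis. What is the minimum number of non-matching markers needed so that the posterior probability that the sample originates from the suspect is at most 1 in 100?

Prior odds: 0.685 ÷ 0.315 = 137/63.
Likelihood ratio per non-matching marker = 2/3.
Target posterior odds = 0.01/0.99 = 1/99.
Require (2/3)ⁿ ≤ 1/99 ÷ (137/63) = 7/1507.
(2/3)¹³ = 8192/1594323 is still above 7/1507 but (2/3)¹⁴ = 16384/4782969 is at or below it, so n = 14.

14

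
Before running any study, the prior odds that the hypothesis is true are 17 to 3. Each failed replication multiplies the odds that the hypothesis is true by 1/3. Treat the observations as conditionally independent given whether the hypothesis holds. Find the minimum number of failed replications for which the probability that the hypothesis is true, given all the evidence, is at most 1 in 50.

6

Prior odds = 17/3.
Likelihood ratio per failed replication = 1/3.
Target odds: 0.02 ÷ 0.98 = 1/49.
Require (1/3)ⁿ ≤ 1/49 ÷ (17/3) = 3/833.
(1/3)⁵ = 1/243 is still above 3/833 but (1/3)⁶ = 1/729 is at or below it, so n = 6.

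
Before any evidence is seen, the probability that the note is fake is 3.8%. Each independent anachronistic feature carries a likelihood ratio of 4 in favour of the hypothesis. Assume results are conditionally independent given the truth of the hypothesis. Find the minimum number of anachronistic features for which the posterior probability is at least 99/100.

6

Prior odds = 0.038/0.962 = 19/481.
Likelihood ratio per anachronistic feature = 4.
Target odds: 0.99 ÷ 0.01 = 99.
Need (19/481) × 4ⁿ ≥ 99, i.e. 4ⁿ ≥ 47619/19.
4⁵ = 1024 falls short of 47619/19 but 4⁶ = 4096 reaches it, so n = 6.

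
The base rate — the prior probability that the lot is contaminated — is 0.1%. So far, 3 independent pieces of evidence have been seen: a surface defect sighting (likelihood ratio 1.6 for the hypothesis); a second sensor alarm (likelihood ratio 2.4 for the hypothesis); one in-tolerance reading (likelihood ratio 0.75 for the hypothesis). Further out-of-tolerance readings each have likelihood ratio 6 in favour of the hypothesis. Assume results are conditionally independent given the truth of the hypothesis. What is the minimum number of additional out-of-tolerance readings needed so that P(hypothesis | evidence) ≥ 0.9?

Prior odds = 0.001/0.999 = 1/999.
Combined Bayes factor of the evidence already in hand = 1.6 × 2.4 × 0.75 = 2.88.
Odds after that evidence = (1/999) × 2.88 = 8/2775.
Target odds = 0.9/0.1 = 9.
Need 6ⁿ ≥ 9 ÷ (8/2775) = 3121.875.
6⁴ = 1296 falls short of 3121.875 but 6⁵ = 7776 reaches it, so n = 5.

5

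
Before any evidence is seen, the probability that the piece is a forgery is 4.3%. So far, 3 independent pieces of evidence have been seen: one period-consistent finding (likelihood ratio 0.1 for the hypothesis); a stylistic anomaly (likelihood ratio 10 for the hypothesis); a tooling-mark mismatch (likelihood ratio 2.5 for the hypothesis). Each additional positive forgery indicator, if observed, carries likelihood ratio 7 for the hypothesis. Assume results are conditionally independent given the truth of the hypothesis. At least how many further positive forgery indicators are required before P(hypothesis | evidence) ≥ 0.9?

Prior odds = 0.043/0.957 = 43/957.
Combined Bayes factor of the evidence already in hand = 0.1 × 10 × 2.5 = 2.5.
Odds after that evidence = (43/957) × 2.5 = 215/1914.
Target odds = 0.9/0.1 = 9.
Need 7ⁿ ≥ 9 ÷ (215/1914) = 17226/215.
7² = 49 falls short of 17226/215 but 7³ = 343 reaches it, so n = 3.

3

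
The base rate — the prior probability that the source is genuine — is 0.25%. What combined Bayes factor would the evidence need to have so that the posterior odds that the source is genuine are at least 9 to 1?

3591

Prior odds = 0.0025/0.9975 = 1/399.
Target odds = 9.
Required Bayes factor = 9 ÷ (1/399) = 3591.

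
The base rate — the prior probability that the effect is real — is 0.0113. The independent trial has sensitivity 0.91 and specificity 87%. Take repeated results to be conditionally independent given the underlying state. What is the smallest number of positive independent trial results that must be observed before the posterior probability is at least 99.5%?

Prior odds: 0.0113 ÷ 0.9887 = 113/9887.
False-positive rate = 1 − 0.87 = 0.13; likelihood ratio of a positive = 0.91/0.13 = 7.
Target posterior odds = 0.995/0.005 = 199.
Need (113/9887) × 7ⁿ ≥ 199, i.e. 7ⁿ ≥ 1967513/113.
7⁵ = 16807 falls short of 1967513/113 but 7⁶ = 117649 reaches it, so n = 6.

6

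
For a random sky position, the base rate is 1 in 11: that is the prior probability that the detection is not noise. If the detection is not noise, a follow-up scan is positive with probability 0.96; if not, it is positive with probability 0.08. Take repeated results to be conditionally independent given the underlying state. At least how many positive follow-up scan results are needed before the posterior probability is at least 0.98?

3

Prior odds = (1/11)/(10/11) = 0.1.
Likelihood ratio of a positive = 0.96/0.08 = 12.
Target odds: 0.98 ÷ 0.02 = 49.
Require 12ⁿ ≥ 49 ÷ 0.1 = 490.
12² = 144 falls short of 490 but 12³ = 1728 reaches it, so n = 3.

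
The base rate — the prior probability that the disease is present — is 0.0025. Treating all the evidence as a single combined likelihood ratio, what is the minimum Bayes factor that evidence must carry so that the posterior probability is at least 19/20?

7581

Prior odds = 0.0025/0.9975 = 1/399.
Target odds = 0.95/0.05 = 19.
Required Bayes factor = 19 ÷ (1/399) = 7581.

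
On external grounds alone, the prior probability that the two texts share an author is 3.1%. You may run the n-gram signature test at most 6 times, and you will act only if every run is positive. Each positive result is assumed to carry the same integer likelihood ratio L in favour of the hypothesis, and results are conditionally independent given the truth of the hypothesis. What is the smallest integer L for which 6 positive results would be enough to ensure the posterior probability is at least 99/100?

4

Prior odds = 0.031/0.969 = 31/969.
Target odds = 0.99/0.01 = 99.
Need L⁶ ≥ 99 ÷ (31/969) = 95931/31.
3⁶ = 729 < 95931/31 ≤ 4096 = 4⁶, so L = 4.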